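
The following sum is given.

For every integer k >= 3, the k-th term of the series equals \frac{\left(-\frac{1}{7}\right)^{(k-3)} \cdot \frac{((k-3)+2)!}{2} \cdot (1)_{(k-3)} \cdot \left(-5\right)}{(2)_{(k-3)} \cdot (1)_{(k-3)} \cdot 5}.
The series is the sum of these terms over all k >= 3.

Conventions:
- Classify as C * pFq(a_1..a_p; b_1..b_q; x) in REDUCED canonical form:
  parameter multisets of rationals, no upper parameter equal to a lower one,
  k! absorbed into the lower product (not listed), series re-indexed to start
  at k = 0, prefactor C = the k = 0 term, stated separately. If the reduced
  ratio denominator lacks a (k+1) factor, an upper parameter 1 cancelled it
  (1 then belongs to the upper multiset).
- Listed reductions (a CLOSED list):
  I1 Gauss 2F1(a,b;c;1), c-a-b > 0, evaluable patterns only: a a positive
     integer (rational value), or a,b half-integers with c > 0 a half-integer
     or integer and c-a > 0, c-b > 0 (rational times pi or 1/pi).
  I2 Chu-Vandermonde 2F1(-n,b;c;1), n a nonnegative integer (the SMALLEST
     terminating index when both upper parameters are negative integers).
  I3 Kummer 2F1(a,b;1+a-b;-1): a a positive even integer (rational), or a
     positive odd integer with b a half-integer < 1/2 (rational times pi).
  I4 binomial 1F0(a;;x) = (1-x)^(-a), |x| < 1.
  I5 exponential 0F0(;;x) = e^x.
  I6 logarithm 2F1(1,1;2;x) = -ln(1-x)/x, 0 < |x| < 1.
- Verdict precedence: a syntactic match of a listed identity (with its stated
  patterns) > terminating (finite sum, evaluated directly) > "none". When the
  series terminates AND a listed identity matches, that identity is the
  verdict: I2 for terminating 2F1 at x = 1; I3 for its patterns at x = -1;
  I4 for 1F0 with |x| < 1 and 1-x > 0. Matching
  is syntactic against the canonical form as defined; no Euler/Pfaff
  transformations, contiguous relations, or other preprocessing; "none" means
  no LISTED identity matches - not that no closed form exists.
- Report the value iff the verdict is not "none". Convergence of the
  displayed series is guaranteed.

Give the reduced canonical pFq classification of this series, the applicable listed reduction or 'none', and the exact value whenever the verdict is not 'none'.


Reduced: x = -\frac{1}{7}, 2F1, upper = {1, 3}, lower = {2}, C = -1. Verdict: none (x = -\frac{1}{7}): each listed identity misses the multisets {1, 3} ; {2}.

Structural cue: with t_0 = -1, the factorial ratio (prefactor -1) (k+a-1)!/(a-1)! is a rising factorial (a)_k.
Step ratio: r(k) = -\frac{1}{7} * (k+1) (k+3) / [(k+2) (k+1)] - rational in k, leading ratio -\frac{1}{7}; with t_0 = -1, classification follows.


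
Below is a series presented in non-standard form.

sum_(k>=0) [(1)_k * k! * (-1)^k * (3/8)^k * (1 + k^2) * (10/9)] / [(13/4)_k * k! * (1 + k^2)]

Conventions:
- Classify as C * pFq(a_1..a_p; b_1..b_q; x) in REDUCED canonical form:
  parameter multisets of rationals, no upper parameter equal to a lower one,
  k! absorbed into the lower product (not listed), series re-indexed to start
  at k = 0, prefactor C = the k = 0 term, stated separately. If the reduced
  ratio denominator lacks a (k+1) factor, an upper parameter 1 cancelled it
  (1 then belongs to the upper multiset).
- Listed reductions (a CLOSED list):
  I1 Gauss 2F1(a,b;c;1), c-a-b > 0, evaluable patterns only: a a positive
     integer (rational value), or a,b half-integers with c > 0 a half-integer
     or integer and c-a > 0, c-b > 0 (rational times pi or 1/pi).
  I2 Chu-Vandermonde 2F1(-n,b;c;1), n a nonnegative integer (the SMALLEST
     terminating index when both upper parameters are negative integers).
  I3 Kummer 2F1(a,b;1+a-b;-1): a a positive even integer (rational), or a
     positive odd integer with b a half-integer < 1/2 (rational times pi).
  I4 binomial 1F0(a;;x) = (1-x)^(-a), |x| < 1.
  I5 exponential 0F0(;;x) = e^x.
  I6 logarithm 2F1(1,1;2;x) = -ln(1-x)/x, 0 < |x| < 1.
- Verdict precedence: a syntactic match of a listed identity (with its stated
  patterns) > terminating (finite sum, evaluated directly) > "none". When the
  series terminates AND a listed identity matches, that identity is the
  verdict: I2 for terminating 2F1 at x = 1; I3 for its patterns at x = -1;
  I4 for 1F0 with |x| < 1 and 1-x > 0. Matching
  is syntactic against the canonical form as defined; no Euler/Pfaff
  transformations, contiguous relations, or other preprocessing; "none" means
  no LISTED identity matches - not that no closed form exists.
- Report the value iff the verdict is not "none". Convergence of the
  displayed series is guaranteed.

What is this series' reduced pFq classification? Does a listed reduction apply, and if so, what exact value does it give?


Canonical form: C = 10/9 times 2F1 with upper {1, 1}, lower {13/4}, x = -3/8. Verdict: none. No listed pattern accepts 2F1(1, 1; 13/4; -3/8).

Key observation: x = (-3/8) and the (-1)^k factor (C = 10/9, x = -3/8) folds into the argument's sign.
Consecutive-term ratio: r(k) = (-3/8) * (k+1) (k+1) / [(k+13/4) (k+1)] - rational in k, leading ratio (-3/8); with t_0 = 10/9, classification follows.


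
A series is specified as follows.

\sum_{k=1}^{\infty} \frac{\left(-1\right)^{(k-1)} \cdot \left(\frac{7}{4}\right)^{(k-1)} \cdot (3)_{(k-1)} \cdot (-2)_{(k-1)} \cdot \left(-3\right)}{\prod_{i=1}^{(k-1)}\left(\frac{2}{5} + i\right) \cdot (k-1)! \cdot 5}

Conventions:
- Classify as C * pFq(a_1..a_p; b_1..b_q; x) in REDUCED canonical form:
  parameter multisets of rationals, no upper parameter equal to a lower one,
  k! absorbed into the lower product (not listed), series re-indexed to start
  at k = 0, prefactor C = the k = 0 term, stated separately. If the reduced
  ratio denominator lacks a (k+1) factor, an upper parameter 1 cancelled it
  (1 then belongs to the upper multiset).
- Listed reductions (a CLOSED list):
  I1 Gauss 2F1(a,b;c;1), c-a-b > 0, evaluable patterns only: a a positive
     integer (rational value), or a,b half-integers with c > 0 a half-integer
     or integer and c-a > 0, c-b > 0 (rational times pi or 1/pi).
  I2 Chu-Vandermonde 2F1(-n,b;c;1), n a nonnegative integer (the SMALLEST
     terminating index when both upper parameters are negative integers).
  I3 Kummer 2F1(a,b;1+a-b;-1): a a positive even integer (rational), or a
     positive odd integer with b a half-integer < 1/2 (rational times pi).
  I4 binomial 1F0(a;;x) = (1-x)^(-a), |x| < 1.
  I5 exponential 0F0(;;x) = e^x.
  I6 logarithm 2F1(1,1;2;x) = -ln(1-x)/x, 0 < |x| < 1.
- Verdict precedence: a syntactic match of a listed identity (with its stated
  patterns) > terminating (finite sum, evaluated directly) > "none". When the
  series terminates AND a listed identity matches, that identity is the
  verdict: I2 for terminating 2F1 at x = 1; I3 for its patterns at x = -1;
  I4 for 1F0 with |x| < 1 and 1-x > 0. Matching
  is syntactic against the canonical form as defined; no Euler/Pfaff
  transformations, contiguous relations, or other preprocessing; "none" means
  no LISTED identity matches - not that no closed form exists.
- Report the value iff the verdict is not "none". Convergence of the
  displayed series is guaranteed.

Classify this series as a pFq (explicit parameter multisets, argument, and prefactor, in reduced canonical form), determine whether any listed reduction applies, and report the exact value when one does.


x = -\frac{7}{4} here; the reduced form reads 2F1, upper {-2, 3}, lower {\frac{7}{5}}, C = -\frac{3}{5}. Verdict: terminating. (-2)_k vanishes past k = 2, leaving a 3-term sum, computed directly. Its exact value is -\frac{933}{80}.

Structural cue: from the first term -\frac{3}{5}: the constant factors (C = -3/5) combine into one prefactor.
Adjacent-term ratio: r(k) = -\frac{7}{4} * (k-2) (k+3) / [(k+\frac{7}{5}) (k+1)] ; factor over Q: parameters, x = -\frac{7}{4}, and C = -\frac{3}{5}.


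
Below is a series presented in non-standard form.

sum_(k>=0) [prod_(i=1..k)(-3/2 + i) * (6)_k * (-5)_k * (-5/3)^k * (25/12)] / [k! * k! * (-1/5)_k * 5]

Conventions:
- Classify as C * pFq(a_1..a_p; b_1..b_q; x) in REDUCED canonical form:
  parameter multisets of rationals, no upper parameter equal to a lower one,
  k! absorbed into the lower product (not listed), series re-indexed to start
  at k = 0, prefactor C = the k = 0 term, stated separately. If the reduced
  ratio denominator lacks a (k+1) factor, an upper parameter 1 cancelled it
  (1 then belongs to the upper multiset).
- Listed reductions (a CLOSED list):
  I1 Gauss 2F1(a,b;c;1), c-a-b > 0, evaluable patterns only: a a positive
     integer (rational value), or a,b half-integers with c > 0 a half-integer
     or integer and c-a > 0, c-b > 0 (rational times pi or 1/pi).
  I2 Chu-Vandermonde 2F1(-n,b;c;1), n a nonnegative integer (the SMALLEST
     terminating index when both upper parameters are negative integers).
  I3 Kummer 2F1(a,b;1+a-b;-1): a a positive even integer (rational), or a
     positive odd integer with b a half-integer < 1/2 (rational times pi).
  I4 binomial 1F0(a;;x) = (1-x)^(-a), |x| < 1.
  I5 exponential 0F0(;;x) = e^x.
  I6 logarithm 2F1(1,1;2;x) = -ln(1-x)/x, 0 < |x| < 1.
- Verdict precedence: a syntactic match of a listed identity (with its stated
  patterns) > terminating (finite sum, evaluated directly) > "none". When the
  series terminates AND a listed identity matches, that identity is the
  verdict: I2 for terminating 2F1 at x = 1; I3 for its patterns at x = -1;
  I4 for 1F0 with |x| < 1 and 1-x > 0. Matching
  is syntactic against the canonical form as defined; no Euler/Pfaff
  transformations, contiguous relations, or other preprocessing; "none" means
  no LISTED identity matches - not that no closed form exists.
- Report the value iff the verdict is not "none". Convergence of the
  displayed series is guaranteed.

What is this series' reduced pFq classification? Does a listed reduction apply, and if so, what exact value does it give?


At argument -5/3: a 3F2 with upper {-5, -1/2, 6}, lower {-1/5, 1}, scaled by C = 5/12. Verdict: terminating (-5 upstairs). 6 nonzero terms in all; added directly. Value: 555467915/98496.

The tell: with t_0 = 5/12, the constant factors (C = 5/12, x = -5/3) combine into one prefactor.
Adjacent-term ratio: r(k) = (-5/3) * (k-5) (k-1/2) (k+6) / [(k-1/5) (k+1) (k+1)] - poly over poly, x = (-5/3) from leading terms; C = 5/12 at k = 0.


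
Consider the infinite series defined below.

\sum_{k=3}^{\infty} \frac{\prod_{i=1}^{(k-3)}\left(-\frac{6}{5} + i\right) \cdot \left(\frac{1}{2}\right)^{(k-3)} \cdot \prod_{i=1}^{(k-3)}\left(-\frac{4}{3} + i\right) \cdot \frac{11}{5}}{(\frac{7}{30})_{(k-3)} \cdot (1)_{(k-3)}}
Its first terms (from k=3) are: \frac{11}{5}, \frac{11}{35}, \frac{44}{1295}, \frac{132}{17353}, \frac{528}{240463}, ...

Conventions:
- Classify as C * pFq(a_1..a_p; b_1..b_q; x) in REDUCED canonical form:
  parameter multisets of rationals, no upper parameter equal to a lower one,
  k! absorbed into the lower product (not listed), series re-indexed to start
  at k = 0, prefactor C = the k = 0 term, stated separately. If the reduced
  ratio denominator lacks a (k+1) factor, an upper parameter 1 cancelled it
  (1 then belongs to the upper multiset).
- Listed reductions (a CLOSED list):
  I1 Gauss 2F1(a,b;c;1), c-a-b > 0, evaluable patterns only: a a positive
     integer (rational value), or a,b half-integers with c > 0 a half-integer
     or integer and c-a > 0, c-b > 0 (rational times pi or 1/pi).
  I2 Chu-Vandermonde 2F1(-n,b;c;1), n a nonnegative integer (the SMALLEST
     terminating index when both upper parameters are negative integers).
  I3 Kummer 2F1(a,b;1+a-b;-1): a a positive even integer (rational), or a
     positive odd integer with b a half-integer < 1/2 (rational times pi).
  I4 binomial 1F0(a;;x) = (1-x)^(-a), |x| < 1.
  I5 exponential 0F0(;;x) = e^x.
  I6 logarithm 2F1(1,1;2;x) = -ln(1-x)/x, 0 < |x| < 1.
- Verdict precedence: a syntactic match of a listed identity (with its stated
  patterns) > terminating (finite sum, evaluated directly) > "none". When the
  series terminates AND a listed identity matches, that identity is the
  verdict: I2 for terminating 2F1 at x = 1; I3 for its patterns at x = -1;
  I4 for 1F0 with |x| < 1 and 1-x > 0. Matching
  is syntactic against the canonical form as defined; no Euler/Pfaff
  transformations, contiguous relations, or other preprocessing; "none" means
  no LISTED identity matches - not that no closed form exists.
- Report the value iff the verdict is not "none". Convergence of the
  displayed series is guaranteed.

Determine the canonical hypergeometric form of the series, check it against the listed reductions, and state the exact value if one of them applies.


x = \frac{1}{2} here; the reduced form reads 2F1, upper {-\frac{1}{3}, -\frac{1}{5}}, lower {\frac{7}{30}}, C = \frac{11}{5}. Verdict: none - at argument \frac{1}{2} the multisets {-\frac{1}{3}, -\frac{1}{5}} ; {\frac{7}{30}} match no listed identity.

The tell: from the first term \frac{11}{5}: the running product (prefactor 11/5) telescopes to a rising factorial.
Consecutive-term ratio: r(k) = \frac{1}{2} * (k-\frac{1}{3}) (k-\frac{1}{5}) / [(k+\frac{7}{30}) (k+1)] ; factor over Q: parameters, x = \frac{1}{2}, and C = \frac{11}{5}.


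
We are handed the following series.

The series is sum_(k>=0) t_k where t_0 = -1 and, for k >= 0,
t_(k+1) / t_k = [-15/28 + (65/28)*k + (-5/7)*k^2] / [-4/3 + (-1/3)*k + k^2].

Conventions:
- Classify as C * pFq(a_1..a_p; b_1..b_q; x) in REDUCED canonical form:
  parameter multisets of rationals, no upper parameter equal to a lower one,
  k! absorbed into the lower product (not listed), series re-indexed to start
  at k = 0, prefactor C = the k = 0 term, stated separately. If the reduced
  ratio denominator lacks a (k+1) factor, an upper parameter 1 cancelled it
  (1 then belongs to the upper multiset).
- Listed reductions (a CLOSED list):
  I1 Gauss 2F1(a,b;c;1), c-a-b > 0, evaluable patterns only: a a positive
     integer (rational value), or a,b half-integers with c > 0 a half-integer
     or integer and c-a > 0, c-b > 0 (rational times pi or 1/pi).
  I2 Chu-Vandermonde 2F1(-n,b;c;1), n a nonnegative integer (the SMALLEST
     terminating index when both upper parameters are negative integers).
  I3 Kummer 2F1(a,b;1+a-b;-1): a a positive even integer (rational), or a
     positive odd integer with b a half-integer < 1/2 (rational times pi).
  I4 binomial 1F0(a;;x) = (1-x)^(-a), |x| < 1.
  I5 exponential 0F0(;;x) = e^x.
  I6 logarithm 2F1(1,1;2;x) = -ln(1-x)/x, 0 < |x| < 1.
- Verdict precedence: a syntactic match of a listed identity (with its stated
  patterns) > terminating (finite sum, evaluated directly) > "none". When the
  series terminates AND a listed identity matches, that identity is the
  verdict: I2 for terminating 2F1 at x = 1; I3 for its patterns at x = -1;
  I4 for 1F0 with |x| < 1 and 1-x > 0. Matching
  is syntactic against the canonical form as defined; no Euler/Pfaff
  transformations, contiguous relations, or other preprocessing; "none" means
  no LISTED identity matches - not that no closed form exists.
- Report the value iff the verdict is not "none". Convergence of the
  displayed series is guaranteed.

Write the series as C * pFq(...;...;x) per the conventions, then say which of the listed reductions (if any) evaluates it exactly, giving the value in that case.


x = -5/7 here; the reduced form reads 2F1, upper {-3, -1/4}, lower {-4/3}, C = -1. Verdict: terminating - upper parameter -3 makes this a finite sum (last index 3), evaluated exactly. Hence: -8843/25088.

First insight: with t_0 = -1, the expanded ratio factors over Q; prefactor -1, roots give parameters.
Ratio: r(k) = (-5/7) * (k-3) (k-1/4) / [(k-4/3) (k+1)] - rational in k, leading ratio (-5/7); with t_0 = -1, classification follows.


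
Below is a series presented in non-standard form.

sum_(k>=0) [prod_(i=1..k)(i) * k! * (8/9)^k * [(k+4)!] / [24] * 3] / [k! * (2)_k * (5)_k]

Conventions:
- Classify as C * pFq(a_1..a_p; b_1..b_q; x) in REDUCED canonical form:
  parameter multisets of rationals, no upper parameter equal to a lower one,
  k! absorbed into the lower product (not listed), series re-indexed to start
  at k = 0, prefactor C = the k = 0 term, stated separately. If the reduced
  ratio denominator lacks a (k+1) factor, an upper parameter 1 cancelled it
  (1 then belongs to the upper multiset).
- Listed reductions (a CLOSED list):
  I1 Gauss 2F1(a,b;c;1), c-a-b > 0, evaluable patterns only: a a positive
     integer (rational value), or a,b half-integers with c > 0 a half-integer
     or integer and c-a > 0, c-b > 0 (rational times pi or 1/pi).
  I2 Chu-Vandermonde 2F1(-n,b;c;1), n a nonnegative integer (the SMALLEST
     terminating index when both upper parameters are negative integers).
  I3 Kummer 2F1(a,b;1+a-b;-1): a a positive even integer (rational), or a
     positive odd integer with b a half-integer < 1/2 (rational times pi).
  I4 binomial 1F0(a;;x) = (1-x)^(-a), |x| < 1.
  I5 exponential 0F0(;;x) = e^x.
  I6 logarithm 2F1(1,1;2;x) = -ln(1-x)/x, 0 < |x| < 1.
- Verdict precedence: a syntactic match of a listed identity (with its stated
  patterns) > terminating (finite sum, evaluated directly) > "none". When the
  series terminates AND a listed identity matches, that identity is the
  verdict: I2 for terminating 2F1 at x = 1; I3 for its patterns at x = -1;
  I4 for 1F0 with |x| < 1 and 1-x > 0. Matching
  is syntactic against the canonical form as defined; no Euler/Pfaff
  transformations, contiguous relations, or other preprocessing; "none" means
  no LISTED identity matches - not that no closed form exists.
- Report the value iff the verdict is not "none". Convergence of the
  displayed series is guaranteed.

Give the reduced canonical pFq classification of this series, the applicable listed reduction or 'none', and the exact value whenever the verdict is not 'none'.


The series (x = 8/9) is 2F1: upper {1, 1}, lower {2}, prefactor 3. Verdict at x = 8/9: logarithm (I6) matches (the logarithm: parameters (1,1;2), x = 8/9). Sum: (-27/8) * ln(1/9).

Structural cue: t_0 = 3 here, and the running product (C = 3, x = 8/9) telescopes to a rising factorial.
Term ratio: r(k) = (8/9) * (k+1) (k+1) / [(k+2) (k+1)] - poly over poly, x = (8/9) from leading terms; C = 3 at k = 0.


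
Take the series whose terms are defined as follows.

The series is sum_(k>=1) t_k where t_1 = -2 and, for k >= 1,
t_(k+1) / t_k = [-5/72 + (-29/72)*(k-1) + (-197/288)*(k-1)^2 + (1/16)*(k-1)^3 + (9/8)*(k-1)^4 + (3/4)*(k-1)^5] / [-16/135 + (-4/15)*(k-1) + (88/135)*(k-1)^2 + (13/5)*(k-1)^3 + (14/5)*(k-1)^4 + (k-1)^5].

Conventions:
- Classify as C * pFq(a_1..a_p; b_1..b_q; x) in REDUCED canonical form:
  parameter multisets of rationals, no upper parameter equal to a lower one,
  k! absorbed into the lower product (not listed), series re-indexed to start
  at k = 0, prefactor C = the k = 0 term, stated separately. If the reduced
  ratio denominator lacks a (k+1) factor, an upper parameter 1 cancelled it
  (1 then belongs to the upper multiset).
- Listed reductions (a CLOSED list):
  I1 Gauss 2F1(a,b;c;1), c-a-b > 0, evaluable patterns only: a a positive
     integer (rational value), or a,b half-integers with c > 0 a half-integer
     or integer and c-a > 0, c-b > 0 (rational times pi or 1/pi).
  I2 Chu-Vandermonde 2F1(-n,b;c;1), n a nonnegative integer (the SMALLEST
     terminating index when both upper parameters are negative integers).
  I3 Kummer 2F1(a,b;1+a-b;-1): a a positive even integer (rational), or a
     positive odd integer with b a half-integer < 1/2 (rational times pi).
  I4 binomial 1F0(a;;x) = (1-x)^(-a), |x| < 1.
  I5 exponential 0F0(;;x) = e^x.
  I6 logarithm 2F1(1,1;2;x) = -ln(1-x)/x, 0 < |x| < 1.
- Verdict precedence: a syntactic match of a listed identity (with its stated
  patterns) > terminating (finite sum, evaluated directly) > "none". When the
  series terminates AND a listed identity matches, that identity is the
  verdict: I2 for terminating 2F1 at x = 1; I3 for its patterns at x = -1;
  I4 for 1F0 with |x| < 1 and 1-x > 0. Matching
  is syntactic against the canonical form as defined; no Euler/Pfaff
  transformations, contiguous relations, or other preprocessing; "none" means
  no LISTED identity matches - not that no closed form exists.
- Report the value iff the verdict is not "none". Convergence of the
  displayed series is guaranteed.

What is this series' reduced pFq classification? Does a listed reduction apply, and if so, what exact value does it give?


With C = -2: the canonical form is 3F2(-5/6, 1/2, 1/2; -1/3, 4/5; 3/4). Verdict: none. No listed pattern accepts 3F2(-5/6, 1/2, 1/2; -1/3, 4/5; 3/4).

The tell: from the first term -2: the parameter 2/3 appears in both the upper and lower lists and cancels (alongside the other common factor).
Consecutive-term ratio: r(k) = (3/4) * (k-5/6) (k+1/2) (k+1/2) / [(k-1/3) (k+4/5) (k+1)] - rational in k, leading ratio (3/4); with t_0 = -2, classification follows.


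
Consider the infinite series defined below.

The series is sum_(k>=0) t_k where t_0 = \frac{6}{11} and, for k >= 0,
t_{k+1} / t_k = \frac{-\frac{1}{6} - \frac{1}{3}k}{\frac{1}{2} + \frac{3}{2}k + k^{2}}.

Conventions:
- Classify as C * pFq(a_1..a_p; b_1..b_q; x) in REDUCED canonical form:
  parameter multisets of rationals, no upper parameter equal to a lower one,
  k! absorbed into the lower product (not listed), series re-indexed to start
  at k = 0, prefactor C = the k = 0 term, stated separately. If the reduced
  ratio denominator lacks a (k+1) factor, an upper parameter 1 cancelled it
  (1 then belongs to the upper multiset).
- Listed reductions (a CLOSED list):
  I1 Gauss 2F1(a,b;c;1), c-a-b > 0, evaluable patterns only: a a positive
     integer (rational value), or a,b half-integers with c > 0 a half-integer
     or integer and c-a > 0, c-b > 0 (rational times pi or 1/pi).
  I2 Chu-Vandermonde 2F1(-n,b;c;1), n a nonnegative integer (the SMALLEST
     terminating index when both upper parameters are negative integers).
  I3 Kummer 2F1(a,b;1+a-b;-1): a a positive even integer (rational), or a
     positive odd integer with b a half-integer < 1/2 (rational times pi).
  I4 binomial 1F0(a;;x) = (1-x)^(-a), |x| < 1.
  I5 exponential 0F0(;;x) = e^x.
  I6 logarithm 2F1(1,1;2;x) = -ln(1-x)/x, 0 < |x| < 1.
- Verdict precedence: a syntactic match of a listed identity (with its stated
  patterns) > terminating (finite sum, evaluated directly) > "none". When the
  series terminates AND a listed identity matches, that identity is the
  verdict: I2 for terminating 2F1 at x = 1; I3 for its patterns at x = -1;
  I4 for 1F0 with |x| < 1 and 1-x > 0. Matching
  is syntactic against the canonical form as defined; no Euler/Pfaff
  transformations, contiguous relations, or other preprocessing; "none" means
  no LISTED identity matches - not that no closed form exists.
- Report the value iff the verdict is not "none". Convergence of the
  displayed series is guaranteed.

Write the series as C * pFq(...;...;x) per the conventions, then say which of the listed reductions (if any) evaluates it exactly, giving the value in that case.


With C = \frac{6}{11}: the canonical form is 0F0(-; -; -\frac{1}{3}). Verdict: this is exponential (I5) (the 0F0 exponential series at x = -\frac{1}{3}). Exact value: \frac{6}{11} \cdot e^{-\frac{1}{3}}.

Key step: from the first term \frac{6}{11}: cancel k + 1/2 from the displayed ratio first; then prefactor 6/11.
Consecutive-term ratio: r(k) = -\frac{1}{3} * 1 / [(k+1)] ; factor over Q: parameters, x = -\frac{1}{3}, and C = \frac{6}{11}.


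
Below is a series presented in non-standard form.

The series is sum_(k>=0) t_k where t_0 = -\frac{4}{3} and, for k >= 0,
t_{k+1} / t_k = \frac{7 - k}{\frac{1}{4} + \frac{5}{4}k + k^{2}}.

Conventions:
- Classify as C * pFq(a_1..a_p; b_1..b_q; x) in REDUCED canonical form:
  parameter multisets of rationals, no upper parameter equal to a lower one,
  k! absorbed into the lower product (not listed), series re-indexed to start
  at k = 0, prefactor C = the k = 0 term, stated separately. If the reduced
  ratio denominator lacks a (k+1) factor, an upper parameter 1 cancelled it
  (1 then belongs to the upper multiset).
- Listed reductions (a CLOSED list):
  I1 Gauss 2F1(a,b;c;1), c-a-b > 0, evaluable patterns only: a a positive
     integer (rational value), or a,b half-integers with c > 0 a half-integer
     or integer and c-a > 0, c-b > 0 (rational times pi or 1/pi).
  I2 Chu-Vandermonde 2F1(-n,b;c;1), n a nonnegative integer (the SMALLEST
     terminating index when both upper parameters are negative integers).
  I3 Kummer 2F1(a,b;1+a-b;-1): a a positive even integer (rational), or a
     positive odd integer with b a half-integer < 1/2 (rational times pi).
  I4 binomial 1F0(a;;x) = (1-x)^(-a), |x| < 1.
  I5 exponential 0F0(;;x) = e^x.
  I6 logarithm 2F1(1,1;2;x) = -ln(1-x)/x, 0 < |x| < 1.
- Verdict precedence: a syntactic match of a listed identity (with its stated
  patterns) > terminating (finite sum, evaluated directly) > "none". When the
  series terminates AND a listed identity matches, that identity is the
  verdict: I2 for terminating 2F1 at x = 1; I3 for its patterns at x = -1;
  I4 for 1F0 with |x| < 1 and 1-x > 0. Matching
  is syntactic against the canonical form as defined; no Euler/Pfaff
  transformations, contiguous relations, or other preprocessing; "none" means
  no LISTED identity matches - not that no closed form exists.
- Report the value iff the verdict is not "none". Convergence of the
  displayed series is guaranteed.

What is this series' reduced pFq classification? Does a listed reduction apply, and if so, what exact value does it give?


The tell: from the first term -\frac{4}{3}: factor the ratio over Q (C = -4/3): negated roots = parameters.
Consecutive-term ratio: r(k) = -1 * (k-7) / [(k+\frac{1}{4}) (k+1)] - rational in k. x = -1; t_0 = -\frac{4}{3}; negate the roots.

With C = -\frac{4}{3}: the canonical form is 1F1(-7; \frac{1}{4}; -1). Verdict: terminating - upper -7 stops the sum at k = 7; the 8 terms are added exactly. Exact value: -\frac{3416636036}{15663375}.


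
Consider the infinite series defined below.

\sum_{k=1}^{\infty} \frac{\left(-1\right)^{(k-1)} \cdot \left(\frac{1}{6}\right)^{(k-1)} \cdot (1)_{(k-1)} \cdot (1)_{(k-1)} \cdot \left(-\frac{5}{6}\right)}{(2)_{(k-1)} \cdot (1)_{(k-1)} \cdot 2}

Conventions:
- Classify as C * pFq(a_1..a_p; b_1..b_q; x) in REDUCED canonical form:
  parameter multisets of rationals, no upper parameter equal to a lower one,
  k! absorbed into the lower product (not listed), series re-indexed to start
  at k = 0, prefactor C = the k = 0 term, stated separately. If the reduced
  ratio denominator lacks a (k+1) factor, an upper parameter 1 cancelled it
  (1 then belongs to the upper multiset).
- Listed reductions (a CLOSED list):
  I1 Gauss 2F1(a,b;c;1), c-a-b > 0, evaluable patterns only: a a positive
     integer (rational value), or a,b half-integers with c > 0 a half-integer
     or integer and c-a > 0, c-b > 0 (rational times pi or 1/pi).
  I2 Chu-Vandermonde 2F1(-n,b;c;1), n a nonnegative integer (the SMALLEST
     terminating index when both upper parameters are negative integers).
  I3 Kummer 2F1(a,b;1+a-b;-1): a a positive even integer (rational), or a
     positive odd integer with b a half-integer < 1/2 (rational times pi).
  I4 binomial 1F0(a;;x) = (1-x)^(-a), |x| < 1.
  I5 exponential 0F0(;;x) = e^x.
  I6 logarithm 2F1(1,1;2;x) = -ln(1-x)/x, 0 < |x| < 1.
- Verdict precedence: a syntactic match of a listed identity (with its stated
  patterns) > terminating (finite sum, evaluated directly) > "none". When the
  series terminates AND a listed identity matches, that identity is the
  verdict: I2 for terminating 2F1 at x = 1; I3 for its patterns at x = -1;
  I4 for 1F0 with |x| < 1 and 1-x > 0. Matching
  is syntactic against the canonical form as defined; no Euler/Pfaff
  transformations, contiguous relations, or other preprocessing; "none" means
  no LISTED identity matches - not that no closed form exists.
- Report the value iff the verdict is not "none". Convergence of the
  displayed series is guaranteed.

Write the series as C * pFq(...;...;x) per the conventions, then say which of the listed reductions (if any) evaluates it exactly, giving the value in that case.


Structural cue: x = -\frac{1}{6} and the constant factors (C = -5/12, x = -1/6) combine into one prefactor.
Step ratio: r(k) = -\frac{1}{6} * (k+1) (k+1) / [(k+2) (k+1)] - rational; roots negated = parameters, x = -\frac{1}{6}, C = -\frac{5}{12}.

With C = -\frac{5}{12}: the canonical form is 2F1(1, 1; 2; -\frac{1}{6}). Verdict at x = -\frac{1}{6}: the logarithmic series (I6) matches (the logarithm: parameters (1,1;2), x = -\frac{1}{6}). Exact value: \left(-\frac{5}{2}\right) \cdot \ln\left(\frac{7}{6}\right).


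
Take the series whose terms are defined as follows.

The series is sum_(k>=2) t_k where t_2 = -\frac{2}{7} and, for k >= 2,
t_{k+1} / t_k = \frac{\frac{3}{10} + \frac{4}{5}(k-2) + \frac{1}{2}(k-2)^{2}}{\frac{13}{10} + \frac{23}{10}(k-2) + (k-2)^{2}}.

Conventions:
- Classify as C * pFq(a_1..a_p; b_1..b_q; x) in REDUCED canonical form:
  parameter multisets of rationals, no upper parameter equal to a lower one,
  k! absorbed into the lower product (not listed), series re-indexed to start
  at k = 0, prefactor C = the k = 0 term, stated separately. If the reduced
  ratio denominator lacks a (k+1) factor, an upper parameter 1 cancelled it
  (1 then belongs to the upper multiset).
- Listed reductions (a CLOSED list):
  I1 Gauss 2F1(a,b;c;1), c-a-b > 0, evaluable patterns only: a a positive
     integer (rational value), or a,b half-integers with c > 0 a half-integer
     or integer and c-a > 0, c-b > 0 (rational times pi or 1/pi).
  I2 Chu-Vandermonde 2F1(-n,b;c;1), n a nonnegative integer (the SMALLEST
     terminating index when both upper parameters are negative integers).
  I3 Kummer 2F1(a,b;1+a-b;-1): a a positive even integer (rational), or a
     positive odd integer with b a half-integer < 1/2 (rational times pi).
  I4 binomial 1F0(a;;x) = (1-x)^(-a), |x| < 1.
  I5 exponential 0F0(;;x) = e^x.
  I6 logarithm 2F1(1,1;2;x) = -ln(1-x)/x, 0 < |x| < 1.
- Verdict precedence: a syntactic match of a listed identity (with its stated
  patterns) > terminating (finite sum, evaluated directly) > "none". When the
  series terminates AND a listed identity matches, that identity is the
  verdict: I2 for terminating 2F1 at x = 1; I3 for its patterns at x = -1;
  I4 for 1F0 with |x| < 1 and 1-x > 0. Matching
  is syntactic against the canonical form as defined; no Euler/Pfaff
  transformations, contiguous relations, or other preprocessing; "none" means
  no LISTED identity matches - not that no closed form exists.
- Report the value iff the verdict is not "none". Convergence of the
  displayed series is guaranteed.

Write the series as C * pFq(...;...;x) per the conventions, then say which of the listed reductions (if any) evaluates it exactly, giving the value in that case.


The series (x = \frac{1}{2}) is 2F1: upper {\frac{3}{5}, 1}, lower {\frac{13}{10}}, prefactor -\frac{2}{7}. Verdict: none here - no I1-I6 shape fits x = \frac{1}{2} with lower {\frac{13}{10}}.

First insight: x = \frac{1}{2} and roots of the ratio polynomials (C = -2/7, x = 1/2) are the negated parameters.
Consecutive-term ratio: r(k) = \frac{1}{2} * (k+\frac{3}{5}) (k+1) / [(k+\frac{13}{10}) (k+1)] ; factor over Q: parameters, x = \frac{1}{2}, and C = -\frac{2}{7}.


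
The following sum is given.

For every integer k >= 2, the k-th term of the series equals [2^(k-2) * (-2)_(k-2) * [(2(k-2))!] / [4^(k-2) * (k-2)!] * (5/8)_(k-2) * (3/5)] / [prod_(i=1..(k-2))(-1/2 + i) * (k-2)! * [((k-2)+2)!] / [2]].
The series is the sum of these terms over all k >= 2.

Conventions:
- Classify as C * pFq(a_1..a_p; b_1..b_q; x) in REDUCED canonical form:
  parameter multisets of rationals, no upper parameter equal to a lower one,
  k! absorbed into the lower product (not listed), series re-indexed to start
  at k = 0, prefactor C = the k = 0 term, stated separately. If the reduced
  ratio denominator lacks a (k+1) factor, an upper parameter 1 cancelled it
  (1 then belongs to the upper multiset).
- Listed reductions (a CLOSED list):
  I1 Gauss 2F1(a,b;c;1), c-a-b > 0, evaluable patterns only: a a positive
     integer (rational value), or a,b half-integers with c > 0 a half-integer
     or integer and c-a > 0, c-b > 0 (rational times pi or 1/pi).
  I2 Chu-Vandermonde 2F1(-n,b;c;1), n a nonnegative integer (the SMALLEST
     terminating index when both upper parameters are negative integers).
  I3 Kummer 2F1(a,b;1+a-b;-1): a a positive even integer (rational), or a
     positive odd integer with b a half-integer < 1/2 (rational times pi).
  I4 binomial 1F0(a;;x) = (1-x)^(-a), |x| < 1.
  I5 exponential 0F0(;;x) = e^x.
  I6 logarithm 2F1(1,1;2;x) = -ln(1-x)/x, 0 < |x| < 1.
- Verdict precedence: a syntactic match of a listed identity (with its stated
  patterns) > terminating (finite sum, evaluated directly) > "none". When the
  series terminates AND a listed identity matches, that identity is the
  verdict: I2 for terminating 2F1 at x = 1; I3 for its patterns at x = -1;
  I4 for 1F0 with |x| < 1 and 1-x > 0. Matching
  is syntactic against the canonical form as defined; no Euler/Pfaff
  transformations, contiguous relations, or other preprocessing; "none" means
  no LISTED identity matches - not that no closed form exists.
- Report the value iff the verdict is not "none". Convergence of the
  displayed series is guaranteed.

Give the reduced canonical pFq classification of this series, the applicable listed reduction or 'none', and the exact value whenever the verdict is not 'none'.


With C = 3/5: the canonical form is 2F1(-2, 5/8; 3; 2). Verdict: terminating - upper -2 stops the sum at k = 2; the 3 terms are added exactly. Hence: 97/320.

Key observation: x = 2 and the parameter 1/2 appears in both the upper and lower lists and cancels.
Ratio: r(k) = 2 * (k-2) (k+5/8) / [(k+3) (k+1)] - rational in k, leading ratio 2; with t_0 = 3/5, classification follows.


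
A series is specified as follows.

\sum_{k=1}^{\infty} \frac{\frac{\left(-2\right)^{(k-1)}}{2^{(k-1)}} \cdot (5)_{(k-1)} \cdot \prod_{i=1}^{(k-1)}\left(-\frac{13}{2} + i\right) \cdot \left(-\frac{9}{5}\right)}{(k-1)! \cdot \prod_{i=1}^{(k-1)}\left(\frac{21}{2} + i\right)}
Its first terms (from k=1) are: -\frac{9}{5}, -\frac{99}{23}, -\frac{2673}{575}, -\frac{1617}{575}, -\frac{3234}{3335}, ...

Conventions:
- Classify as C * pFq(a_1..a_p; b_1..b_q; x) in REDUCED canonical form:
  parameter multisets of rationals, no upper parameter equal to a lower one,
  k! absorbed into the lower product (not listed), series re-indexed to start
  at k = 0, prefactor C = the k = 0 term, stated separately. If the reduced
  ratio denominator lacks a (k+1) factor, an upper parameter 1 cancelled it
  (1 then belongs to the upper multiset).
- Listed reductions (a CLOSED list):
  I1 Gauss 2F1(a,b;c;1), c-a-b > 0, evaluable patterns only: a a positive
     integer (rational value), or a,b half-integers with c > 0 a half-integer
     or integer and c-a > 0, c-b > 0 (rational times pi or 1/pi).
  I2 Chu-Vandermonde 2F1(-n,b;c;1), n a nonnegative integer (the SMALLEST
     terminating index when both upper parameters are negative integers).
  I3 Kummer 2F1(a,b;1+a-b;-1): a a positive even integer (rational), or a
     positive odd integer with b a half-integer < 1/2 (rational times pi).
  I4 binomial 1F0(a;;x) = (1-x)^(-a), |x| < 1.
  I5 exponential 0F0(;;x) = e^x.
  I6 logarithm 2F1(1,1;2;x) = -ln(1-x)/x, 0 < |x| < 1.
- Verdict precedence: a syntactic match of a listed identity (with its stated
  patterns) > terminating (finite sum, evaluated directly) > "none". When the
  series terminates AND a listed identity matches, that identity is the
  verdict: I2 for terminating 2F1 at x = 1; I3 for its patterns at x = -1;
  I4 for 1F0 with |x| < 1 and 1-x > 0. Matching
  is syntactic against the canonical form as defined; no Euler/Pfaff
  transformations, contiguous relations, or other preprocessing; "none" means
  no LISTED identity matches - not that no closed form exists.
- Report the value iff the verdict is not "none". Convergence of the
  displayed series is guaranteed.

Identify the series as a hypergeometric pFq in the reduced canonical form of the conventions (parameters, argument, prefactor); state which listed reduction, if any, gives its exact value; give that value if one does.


The series (x = -1) is 2F1: upper {-\frac{11}{2}, 5}, lower {\frac{23}{2}}, prefactor -\frac{9}{5}. Verdict at x = -1: Kummer (I3) matches (x = -1; c = \frac{23}{2} equals 1+a-b for upper {-\frac{11}{2}, 5}: listed pattern). Exact value: \left(-\frac{78567489}{16777216}\right) \cdot \pi.

The tell: from the first term -\frac{9}{5}: the two k-th powers (C = -9/5) combine into one argument.
Ratio: r(k) = -1 * (k-\frac{11}{2}) (k+5) / [(k+\frac{23}{2}) (k+1)] - rational; roots negated = parameters, x = -1, C = -\frac{9}{5}.


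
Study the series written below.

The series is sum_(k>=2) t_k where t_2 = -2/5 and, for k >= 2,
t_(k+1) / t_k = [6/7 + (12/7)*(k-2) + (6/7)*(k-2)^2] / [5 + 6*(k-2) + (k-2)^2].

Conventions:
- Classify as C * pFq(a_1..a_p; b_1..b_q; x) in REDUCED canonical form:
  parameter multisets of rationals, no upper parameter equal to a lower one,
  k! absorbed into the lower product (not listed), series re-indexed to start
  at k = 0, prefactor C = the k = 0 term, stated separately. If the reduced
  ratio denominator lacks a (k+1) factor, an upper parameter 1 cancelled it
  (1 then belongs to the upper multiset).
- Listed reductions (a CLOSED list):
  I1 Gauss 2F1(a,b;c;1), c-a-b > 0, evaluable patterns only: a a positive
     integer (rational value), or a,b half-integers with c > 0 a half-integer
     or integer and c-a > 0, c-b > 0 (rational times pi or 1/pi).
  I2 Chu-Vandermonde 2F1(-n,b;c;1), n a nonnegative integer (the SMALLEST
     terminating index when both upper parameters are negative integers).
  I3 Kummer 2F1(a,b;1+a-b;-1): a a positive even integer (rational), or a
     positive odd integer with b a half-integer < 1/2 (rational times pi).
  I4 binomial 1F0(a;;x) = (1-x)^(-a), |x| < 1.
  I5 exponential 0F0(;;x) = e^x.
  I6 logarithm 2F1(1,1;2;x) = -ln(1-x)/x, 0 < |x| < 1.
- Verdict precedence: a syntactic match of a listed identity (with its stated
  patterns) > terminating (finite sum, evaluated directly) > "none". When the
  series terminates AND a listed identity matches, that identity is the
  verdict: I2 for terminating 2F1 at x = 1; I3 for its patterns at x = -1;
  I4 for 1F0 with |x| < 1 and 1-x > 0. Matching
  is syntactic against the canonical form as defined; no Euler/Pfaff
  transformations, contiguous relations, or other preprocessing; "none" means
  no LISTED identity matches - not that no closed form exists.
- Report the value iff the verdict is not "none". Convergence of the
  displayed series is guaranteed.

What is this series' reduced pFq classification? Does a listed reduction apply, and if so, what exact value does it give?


x = 6/7 here; the reduced form reads 2F1, upper {1, 1}, lower {5}, C = -2/5. Verdict: none. Every listed pattern misses the 2F1 form at 6/7, upper {1, 1}.

Key step: with t_0 = -2/5, factor the ratio over Q (prefactor -2/5): negated roots = parameters.
Ratio: r(k) = (6/7) * (k+1) (k+1) / [(k+5) (k+1)] - rational in k. x = (6/7); t_0 = -2/5; negate the roots.


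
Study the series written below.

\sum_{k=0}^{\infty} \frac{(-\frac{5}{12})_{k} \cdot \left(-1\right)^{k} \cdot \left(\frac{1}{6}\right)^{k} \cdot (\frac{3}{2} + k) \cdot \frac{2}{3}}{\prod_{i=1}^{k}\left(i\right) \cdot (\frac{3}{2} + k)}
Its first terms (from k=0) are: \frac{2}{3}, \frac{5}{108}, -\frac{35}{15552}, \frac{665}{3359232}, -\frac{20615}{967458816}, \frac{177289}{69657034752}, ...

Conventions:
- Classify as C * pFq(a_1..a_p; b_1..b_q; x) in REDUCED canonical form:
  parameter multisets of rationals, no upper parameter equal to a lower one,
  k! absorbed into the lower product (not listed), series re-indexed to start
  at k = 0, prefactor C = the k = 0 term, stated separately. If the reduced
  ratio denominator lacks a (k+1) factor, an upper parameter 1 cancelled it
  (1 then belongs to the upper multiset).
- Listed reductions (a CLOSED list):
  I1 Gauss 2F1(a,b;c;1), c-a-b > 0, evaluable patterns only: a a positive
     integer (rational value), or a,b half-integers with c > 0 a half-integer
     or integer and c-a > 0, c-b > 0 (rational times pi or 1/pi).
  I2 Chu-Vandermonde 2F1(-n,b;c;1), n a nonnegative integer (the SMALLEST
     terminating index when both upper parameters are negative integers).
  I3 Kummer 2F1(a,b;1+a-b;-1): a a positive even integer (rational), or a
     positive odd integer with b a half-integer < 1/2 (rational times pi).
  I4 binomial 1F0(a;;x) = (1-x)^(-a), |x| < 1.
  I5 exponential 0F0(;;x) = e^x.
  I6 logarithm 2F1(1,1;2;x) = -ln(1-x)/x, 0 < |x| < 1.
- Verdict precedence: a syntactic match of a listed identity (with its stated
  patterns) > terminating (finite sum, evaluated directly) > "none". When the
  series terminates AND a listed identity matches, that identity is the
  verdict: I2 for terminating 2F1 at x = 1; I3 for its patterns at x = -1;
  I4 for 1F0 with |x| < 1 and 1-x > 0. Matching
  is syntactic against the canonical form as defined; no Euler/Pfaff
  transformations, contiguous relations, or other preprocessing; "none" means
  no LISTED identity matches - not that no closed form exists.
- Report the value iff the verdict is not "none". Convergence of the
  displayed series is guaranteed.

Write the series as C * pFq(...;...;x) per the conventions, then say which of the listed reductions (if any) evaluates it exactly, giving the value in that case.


The series (x = -\frac{1}{6}) is 1F0: upper {-\frac{5}{12}}, lower {-}, prefactor \frac{2}{3}. Verdict at x = -\frac{1}{6}: the binomial series (I4) matches (the 1F0 binomial series: exponent 5/12, x = -\frac{1}{6}). Its exact value is \frac{2}{3} \cdot \left(\frac{7}{6}\right)^{\frac{5}{12}}.

The tell: x = -\frac{1}{6} and striking the common factor k + 3/2 reduces the term (prefactor 2/3).
Ratio: r(k) = -\frac{1}{6} * (k-\frac{5}{12}) / [(k+1)] ; factor over Q: parameters, x = -\frac{1}{6}, and C = \frac{2}{3}.
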